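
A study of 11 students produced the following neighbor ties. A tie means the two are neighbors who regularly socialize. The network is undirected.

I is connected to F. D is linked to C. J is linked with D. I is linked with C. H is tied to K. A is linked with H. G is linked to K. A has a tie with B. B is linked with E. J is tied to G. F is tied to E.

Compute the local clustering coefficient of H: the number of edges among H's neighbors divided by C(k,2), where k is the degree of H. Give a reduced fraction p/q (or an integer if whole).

H's neighbors: A and K (k = 2).
Possible neighbor pairs: C(2,2) = 1. Edges among them: none → e = 0.
Clustering(H) = 0/1.

0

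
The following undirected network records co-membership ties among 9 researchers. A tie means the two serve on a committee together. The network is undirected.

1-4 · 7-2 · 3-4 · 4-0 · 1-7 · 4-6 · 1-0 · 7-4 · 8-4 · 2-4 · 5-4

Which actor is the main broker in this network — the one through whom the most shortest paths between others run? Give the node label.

4

Unnormalized betweenness of each node: 0:0, 1:1/2, 2:0, 3:0, 4:24, 5:0, 6:0, 7:1/2, 8:0.
4 has the largest value, 24, making it the main broker — the node through which the most shortest paths run.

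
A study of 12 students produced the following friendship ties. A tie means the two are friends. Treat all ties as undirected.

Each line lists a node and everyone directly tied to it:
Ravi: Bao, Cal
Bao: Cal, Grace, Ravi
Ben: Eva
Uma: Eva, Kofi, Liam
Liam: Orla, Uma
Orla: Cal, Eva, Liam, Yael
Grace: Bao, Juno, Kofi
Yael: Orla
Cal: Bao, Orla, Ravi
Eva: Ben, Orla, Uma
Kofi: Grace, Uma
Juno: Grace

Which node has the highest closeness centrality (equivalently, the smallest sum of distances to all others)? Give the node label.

Orla

Farness (sum of distances to all others) for each node — Bao:25, Ben:34, Cal:23, Eva:24, Grace:26, Juno:36, Kofi:26, Liam:26, Orla:22, Ravi:29, Uma:25, Yael:32.
The smallest farness is 22, for Orla, so Orla has the highest closeness.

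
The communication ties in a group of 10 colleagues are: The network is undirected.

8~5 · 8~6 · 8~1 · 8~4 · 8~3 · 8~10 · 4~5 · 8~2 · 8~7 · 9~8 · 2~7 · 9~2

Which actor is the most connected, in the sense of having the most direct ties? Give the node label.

Degrees — 1:1, 2:3, 3:1, 4:2, 5:2, 6:1, 7:2, 8:9, 9:2, 10:1.
The maximum is 9, attained only by 8.

8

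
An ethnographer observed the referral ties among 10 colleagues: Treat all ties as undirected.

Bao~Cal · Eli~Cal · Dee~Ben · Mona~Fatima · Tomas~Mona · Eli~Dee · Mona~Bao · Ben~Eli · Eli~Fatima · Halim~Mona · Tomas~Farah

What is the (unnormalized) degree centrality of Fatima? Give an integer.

2

Fatima is directly tied to Eli and Mona. That is 2 neighbors, so the degree of Fatima is 2.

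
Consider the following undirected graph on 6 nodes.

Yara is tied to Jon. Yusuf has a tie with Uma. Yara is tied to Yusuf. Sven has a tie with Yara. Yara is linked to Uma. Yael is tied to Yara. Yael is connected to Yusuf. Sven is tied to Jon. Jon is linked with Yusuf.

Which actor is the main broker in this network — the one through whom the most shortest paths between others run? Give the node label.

Yara

Unnormalized betweenness of each node: Jon:1/2, Sven:0, Uma:0, Yael:0, Yara:4, Yusuf:3/2.
Yara has the largest value, 4, making it the main broker — the node through which the most shortest paths run.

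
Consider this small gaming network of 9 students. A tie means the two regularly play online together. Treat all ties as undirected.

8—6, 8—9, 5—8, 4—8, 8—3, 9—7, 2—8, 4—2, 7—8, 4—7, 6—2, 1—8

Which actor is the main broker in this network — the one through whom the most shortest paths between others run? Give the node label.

Unnormalized betweenness of each node: 1:0, 2:1/2, 3:0, 4:1/2, 5:0, 6:0, 7:1/2, 8:45/2, 9:0.
8 has the largest value, 45/2, making it the main broker — the node through which the most shortest paths run.

8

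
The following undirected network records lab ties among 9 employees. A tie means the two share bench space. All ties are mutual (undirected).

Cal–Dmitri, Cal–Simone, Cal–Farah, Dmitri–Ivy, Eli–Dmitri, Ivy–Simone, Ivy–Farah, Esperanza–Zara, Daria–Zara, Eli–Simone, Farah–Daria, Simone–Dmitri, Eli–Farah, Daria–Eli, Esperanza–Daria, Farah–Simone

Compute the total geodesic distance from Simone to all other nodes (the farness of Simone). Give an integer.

Distances from Simone: Cal:1, Daria:2, Dmitri:1, Eli:1, Esperanza:3, Farah:1, Ivy:1, Zara:3.
Sum = 1 + 2 + 1 + 1 + 3 + 1 + 1 + 3 = 13.

13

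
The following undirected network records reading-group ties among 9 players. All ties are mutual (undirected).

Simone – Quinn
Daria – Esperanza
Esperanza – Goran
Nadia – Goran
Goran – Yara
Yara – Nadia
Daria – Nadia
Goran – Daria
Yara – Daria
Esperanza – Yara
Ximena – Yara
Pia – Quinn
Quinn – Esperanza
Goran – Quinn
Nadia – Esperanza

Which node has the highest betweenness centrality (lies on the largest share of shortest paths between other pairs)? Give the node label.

Quinn

Unnormalized betweenness of each node: Daria:0, Esperanza:6, Goran:6, Nadia:0, Pia:0, Quinn:13, Simone:0, Ximena:0, Yara:7.
Quinn has the largest value, 13, making it the main broker — the node through which the most shortest paths run.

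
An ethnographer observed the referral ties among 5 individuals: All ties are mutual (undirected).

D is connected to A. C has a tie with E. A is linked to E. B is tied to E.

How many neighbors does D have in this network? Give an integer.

D is directly tied to A. That is 1 neighbor, so the degree of D is 1.

1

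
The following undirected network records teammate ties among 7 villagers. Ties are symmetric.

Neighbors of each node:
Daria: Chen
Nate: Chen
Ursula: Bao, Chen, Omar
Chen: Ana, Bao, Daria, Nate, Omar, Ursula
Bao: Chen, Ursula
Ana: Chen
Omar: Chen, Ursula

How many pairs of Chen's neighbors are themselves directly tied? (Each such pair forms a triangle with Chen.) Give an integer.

Chen's neighbors: Ana, Bao, Daria, Nate, Omar, and Ursula.
Neighbor pairs that are themselves tied: Chen–Bao–Ursula; Chen–Omar–Ursula. Each forms one triangle with Chen, for 2 in total.

2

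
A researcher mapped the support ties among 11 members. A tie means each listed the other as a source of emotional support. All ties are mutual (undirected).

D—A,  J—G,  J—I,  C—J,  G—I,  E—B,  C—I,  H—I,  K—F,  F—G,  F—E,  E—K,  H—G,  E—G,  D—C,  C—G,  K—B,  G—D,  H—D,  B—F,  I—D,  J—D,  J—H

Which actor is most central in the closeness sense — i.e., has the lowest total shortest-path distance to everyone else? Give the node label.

G

Farness (sum of distances to all others) for each node — A:25, B:24, C:18, D:16, E:17, F:17, G:13, H:18, I:17, J:17, K:24.
The smallest farness is 13, for G, so G has the highest closeness.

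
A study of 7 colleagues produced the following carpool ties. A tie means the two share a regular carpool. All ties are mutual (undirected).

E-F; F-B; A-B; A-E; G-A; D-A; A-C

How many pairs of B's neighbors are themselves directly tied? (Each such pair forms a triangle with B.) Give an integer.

B's neighbors are A and F, but none of them are tied to each other, so no triangle contains B.

0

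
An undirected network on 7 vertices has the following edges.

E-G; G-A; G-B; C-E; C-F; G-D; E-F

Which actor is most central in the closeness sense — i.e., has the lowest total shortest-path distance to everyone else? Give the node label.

Farness (sum of distances to all others) for each node — A:13, B:13, C:13, D:13, E:9, F:13, G:8.
The smallest farness is 8, for G, so G has the highest closeness.

G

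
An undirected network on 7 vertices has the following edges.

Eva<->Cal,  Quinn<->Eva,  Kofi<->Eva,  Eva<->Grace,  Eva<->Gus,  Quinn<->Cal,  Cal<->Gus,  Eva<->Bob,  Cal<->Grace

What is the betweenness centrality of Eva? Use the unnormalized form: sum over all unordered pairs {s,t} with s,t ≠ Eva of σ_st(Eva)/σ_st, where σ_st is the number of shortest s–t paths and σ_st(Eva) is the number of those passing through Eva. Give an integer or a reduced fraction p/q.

Pairs whose geodesics pass through Eva — Cal–Bob: 1; Cal–Kofi: 1; Bob–Kofi: 1; Bob–Gus: 1; Bob–Quinn: 1; Bob–Grace: 1; Kofi–Gus: 1; Kofi–Quinn: 1; Kofi–Grace: 1; Gus–Quinn: 1/2; Gus–Grace: 1/2; Quinn–Grace: 1/2.
All other pairs contribute 0.
Summing the contributions gives betweenness(Eva) = 21/2.

21/2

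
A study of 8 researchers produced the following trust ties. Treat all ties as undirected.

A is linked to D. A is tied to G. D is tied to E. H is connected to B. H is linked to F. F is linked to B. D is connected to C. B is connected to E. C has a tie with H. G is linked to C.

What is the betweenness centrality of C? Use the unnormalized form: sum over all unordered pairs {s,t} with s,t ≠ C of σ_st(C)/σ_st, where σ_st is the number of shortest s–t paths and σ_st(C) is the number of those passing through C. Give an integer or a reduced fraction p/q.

Pairs whose geodesics pass through C — D–G: 1/2; D–H: 1; D–F: 1/2; A–H: 2/2; A–F: 2/3; G–H: 1; G–F: 1; G–B: 1; G–E: 1/2.
All other pairs contribute 0.
Summing the contributions gives betweenness(C) = 43/6.

43/6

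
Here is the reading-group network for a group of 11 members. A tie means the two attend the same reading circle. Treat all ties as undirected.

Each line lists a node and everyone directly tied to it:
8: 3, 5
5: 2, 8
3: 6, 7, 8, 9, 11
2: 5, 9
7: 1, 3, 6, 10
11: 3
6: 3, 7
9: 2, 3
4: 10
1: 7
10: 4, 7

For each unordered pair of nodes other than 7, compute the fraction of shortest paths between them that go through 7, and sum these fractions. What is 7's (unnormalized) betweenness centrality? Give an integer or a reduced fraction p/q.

Pairs whose geodesics pass through 7 — 5–1: 1; 5–4: 1; 5–10: 1; 8–1: 1; 8–4: 1; 8–10: 1; 2–1: 1; 2–4: 1; 2–10: 1; 1–6: 1; 1–4: 1; 1–10: 1; 1–11: 1; 1–9: 1 … (+9 more pairs).
All other pairs contribute 0.
Summing the contributions gives betweenness(7) = 23.

23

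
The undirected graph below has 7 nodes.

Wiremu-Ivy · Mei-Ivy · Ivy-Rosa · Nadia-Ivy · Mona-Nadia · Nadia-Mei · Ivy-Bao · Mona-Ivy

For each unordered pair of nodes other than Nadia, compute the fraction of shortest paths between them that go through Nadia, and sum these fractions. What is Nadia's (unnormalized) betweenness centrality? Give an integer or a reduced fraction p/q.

1/2

Pairs whose geodesics pass through Nadia — Mei–Mona: 1/2.
All other pairs contribute 0.
Summing the contributions gives betweenness(Nadia) = 1/2.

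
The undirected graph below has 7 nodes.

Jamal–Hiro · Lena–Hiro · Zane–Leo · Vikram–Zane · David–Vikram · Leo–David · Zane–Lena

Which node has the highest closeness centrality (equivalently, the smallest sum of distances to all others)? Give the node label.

Farness (sum of distances to all others) for each node — David:16, Hiro:14, Jamal:19, Lena:11, Leo:13, Vikram:13, Zane:10.
The smallest farness is 10, for Zane, so Zane has the highest closeness.

Zane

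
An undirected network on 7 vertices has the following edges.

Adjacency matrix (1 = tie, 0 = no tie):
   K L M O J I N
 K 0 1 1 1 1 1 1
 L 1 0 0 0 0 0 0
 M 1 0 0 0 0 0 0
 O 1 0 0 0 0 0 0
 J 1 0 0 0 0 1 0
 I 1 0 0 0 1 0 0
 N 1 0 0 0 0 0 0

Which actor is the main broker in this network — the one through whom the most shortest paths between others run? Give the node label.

K

Unnormalized betweenness of each node: I:0, J:0, K:14, L:0, M:0, N:0, O:0.
K has the largest value, 14, making it the main broker — the node through which the most shortest paths run.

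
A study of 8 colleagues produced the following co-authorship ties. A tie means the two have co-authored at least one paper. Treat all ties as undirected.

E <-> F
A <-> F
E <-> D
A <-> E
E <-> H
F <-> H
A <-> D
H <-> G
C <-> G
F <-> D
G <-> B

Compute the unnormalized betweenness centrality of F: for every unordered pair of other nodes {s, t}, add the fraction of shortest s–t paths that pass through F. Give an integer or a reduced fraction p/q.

4

Pairs whose geodesics pass through F — D–H: 1/2; D–C: 1/2; D–G: 1/2; D–B: 1/2; H–A: 1/2; A–C: 1/2; A–G: 1/2; A–B: 1/2.
All other pairs contribute 0.
Summing the contributions gives betweenness(F) = 4.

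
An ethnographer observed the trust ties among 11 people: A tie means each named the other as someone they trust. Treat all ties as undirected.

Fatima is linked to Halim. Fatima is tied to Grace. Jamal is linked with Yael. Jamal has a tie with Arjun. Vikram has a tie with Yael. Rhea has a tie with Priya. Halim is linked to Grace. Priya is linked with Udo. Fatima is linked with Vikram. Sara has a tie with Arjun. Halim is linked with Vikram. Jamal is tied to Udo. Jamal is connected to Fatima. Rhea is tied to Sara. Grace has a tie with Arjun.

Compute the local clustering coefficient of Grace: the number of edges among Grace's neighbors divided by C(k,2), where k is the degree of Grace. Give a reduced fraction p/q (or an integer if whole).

Grace's neighbors: Arjun, Fatima, and Halim (k = 3).
Possible neighbor pairs: C(3,2) = 3. Edges among them: Fatima–Halim → e = 1.
Clustering(Grace) = 1/3.

1/3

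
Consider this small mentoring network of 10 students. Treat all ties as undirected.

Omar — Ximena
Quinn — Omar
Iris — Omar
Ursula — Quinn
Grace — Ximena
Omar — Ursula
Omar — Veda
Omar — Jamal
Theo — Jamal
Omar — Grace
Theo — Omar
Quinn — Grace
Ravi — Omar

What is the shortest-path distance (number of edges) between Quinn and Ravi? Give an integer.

2

One shortest route is Quinn – Omar – Ravi, which uses 2 edges, and Quinn and Ravi are not directly tied, so nothing shorter exists. So d(Quinn,Ravi) = 2.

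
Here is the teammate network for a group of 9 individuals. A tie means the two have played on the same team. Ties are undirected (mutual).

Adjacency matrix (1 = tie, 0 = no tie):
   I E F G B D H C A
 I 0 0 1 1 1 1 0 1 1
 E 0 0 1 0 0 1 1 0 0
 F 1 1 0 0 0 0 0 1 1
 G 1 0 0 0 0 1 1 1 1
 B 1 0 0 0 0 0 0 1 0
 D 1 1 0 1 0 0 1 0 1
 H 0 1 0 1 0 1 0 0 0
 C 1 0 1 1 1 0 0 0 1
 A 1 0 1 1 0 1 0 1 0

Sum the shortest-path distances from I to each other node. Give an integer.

10

Distances from I: A:1, B:1, C:1, D:1, E:2, F:1, G:1, H:2.
Sum = 1 + 1 + 1 + 1 + 2 + 1 + 1 + 2 = 10.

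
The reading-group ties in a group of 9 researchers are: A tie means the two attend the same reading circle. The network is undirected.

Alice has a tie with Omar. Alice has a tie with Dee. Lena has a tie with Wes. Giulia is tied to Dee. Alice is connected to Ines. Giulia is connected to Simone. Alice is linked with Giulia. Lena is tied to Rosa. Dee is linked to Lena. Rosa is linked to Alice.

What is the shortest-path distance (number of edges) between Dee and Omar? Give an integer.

2

One shortest route is Dee – Alice – Omar, which uses 2 edges, and Dee and Omar are not directly tied, so nothing shorter exists. So d(Dee,Omar) = 2.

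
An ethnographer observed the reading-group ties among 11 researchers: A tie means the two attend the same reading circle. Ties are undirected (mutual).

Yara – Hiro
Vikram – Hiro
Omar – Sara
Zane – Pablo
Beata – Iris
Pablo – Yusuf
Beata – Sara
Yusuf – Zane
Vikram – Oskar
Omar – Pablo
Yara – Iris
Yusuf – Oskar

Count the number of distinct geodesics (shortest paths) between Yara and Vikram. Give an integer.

The shortest distance is 2, and the only length-2 path is Yara–Hiro–Vikram. So there is exactly 1 shortest path.

1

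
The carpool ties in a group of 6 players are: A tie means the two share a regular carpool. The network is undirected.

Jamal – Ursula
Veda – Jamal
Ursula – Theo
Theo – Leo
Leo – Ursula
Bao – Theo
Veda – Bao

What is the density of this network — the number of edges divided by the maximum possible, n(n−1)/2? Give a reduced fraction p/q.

7/15

There are 7 edges and 6 nodes, so the maximum possible is C(6,2) = 15.
Density = 7/15.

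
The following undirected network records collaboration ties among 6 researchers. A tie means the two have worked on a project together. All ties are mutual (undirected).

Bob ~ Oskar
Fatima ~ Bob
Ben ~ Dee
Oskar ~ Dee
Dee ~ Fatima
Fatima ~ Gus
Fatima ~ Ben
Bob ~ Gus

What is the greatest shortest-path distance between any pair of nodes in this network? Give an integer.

2

Eccentricity of each node (its greatest distance to any other): Ben:2, Bob:2, Dee:2, Fatima:2, Gus:2, Oskar:2.
The maximum eccentricity is 2, realized for instance by the pair Bob–Dee via Bob – Oskar – Dee. So the diameter is 2.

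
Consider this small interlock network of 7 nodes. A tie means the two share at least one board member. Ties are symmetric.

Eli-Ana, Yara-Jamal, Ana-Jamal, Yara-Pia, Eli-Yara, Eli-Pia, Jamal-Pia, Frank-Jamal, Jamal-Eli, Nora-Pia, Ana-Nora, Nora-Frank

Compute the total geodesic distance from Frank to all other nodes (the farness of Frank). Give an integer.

10

Distances from Frank: Ana:2, Eli:2, Jamal:1, Nora:1, Pia:2, Yara:2.
Sum = 2 + 2 + 1 + 1 + 2 + 2 = 10.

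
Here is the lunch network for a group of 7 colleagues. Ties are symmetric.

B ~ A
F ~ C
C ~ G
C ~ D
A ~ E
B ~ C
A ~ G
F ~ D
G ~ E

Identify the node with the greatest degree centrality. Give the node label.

C

Degrees — A:3, B:2, C:4, D:2, E:2, F:2, G:3.
The maximum is 4, attained only by C.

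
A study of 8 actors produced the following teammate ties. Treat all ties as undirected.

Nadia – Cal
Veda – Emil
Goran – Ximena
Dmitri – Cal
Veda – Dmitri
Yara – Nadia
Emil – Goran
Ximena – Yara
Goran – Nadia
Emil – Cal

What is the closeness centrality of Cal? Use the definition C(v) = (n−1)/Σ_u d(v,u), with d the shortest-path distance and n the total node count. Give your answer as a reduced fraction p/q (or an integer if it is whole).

Distances from Cal: Dmitri:1, Emil:1, Goran:2, Nadia:1, Veda:2, Ximena:3, Yara:2. Sum = 12.
n = 8, so closeness = 7/12.

7/12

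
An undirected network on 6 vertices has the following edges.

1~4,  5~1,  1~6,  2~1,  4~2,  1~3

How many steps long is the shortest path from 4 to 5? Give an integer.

One shortest route is 4 – 1 – 5, which uses 2 edges, and 4 and 5 are not directly tied, so nothing shorter exists. So d(4,5) = 2.

2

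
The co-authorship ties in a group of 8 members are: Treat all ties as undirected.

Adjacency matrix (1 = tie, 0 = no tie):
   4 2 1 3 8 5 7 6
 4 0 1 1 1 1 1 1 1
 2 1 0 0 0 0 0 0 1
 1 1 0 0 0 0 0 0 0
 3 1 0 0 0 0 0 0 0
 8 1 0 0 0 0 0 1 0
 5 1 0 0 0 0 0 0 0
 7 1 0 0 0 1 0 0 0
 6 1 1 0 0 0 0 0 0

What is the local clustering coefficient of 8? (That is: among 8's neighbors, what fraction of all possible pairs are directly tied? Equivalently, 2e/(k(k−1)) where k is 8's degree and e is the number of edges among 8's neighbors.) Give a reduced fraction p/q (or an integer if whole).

1

8's neighbors: 4 and 7 (k = 2).
Possible neighbor pairs: C(2,2) = 1. Edges among them: 4–7 → e = 1.
Clustering(8) = 1/1.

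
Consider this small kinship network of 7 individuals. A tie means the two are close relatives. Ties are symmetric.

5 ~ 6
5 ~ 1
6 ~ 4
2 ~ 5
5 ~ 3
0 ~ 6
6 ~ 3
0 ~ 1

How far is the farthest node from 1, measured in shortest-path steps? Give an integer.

3

Distances from 1: 0:1, 2:2, 3:2, 4:3, 5:1, 6:2.
The largest is 3 (to 4), so the eccentricity of 1 is 3.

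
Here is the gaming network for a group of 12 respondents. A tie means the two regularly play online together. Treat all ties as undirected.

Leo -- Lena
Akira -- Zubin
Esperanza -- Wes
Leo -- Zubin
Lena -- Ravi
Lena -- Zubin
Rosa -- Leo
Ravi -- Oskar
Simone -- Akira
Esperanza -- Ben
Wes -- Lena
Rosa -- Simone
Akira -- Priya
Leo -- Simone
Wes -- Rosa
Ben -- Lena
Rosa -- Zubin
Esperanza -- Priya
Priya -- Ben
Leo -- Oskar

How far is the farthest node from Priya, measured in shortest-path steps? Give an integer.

4

Distances from Priya: Akira:1, Ben:1, Esperanza:1, Lena:2, Leo:3, Oskar:4, Ravi:3, Rosa:3, Simone:2, Wes:2, Zubin:2.
The largest is 4 (to Oskar), so the eccentricity of Priya is 4.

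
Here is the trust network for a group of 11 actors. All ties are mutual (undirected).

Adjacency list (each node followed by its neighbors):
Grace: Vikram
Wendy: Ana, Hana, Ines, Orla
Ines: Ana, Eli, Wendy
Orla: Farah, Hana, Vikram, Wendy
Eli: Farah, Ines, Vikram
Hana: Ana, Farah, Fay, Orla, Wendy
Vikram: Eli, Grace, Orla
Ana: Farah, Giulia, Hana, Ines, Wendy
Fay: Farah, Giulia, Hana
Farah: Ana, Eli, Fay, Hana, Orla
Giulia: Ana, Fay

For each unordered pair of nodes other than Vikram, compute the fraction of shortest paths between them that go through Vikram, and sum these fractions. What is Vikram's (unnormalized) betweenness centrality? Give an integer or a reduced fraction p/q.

Pairs whose geodesics pass through Vikram — Wendy–Grace: 1; Grace–Eli: 1; Grace–Orla: 1; Grace–Farah: 2/2; Grace–Giulia: 8/8; Grace–Ines: 1; Grace–Ana: 5/5; Grace–Fay: 3/3; Grace–Hana: 1; Eli–Orla: 1/2.
All other pairs contribute 0.
Summing the contributions gives betweenness(Vikram) = 19/2.

19/2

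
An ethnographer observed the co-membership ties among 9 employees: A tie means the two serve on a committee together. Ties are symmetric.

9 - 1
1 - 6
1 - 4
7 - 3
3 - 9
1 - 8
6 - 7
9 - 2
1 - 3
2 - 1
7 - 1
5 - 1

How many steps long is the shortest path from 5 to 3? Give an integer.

2

One shortest route is 5 – 1 – 3, which uses 2 edges, and 5 and 3 are not directly tied, so nothing shorter exists. So d(5,3) = 2.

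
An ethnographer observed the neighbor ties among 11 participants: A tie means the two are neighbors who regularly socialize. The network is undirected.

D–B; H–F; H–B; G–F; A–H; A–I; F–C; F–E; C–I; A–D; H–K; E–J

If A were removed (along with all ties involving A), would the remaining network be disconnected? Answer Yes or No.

Even without A, every remaining node can still reach every other (the residual graph is connected), so A is not a cut vertex.

No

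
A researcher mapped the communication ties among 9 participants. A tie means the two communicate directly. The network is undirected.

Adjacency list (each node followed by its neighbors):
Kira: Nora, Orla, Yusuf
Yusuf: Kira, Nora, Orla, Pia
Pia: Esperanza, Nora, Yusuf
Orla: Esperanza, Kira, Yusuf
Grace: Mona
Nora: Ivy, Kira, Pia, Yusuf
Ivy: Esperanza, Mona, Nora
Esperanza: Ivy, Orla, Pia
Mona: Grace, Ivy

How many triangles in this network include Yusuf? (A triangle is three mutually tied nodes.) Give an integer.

Yusuf's neighbors: Kira, Nora, Orla, and Pia.
Neighbor pairs that are themselves tied: Yusuf–Kira–Nora; Yusuf–Kira–Orla; Yusuf–Nora–Pia. Each forms one triangle with Yusuf, for 3 in total.

3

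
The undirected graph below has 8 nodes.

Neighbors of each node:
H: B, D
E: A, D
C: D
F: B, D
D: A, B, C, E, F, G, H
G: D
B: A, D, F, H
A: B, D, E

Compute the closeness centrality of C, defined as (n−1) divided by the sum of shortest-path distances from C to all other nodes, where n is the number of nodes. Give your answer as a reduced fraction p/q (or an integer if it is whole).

Distances from C: A:2, B:2, D:1, E:2, F:2, G:2, H:2. Sum = 13.
n = 8, so closeness = 7/13.

7/13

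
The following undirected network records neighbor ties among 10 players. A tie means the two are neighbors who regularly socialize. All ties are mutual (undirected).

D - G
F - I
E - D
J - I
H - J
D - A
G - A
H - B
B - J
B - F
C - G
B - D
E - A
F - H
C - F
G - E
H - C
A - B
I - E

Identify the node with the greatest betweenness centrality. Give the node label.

Unnormalized betweenness of each node: A:29/20, B:217/30, C:49/20, D:29/20, E:13/4, F:27/10, G:16/5, H:25/12, I:179/60, J:6/5.
B has the largest value, 217/30, making it the main broker — the node through which the most shortest paths run.

B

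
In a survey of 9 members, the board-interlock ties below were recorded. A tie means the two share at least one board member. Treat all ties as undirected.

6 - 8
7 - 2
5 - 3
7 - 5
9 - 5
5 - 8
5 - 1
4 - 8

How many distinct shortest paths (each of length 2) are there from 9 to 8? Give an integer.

1

The shortest distance is 2, and the only length-2 path is 9–5–8. So there is exactly 1 shortest path.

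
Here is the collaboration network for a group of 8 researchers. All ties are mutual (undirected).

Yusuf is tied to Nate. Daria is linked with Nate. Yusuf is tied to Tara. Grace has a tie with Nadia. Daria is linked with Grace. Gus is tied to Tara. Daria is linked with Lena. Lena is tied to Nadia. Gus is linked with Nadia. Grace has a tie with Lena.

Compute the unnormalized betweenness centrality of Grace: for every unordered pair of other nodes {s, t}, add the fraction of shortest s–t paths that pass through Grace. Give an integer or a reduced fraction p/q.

3/2

Pairs whose geodesics pass through Grace — Gus–Daria: 1/2; Nadia–Daria: 1/2; Nadia–Nate: 1/2.
All other pairs contribute 0.
Summing the contributions gives betweenness(Grace) = 3/2.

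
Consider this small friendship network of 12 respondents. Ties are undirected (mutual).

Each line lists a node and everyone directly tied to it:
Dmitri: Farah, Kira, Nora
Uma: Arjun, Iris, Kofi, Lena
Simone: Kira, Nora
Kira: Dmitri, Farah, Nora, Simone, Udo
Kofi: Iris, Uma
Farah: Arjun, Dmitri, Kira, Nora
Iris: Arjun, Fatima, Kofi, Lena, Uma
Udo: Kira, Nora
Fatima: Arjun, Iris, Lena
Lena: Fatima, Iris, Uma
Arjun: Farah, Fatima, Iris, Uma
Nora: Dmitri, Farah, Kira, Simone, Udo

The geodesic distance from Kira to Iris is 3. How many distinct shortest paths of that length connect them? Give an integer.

The shortest distance is 3, and the only length-3 path is Kira–Farah–Arjun–Iris. So there is exactly 1 shortest path.

1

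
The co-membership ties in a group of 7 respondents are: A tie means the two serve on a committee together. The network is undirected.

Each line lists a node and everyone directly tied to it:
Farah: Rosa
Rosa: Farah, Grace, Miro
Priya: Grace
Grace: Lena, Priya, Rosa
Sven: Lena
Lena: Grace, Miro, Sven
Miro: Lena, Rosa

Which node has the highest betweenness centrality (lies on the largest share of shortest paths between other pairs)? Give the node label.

Grace

Unnormalized betweenness of each node: Farah:0, Grace:7, Lena:6, Miro:2, Priya:0, Rosa:6, Sven:0.
Grace has the largest value, 7, making it the main broker — the node through which the most shortest paths run.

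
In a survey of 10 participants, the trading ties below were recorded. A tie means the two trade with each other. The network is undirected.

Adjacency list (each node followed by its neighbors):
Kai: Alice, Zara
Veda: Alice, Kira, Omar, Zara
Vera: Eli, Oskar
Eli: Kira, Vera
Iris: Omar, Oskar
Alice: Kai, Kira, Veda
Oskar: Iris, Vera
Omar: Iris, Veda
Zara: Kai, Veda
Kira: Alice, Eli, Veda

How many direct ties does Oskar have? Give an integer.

Oskar is directly tied to Iris and Vera. That is 2 neighbors, so the degree of Oskar is 2.

2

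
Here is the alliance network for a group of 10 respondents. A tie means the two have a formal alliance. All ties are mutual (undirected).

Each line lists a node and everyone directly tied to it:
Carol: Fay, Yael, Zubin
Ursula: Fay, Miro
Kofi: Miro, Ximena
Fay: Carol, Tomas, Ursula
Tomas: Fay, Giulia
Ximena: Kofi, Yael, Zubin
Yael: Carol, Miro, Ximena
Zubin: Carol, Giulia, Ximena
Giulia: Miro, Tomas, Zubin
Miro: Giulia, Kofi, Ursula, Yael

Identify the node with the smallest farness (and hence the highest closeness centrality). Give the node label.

Miro

Farness (sum of distances to all others) for each node — Carol:16, Fay:17, Giulia:15, Kofi:19, Miro:14, Tomas:19, Ursula:18, Ximena:18, Yael:16, Zubin:16.
The smallest farness is 14, for Miro, so Miro has the highest closeness.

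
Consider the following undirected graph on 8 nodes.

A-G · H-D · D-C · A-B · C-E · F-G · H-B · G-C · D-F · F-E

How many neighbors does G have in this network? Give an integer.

3

G is directly tied to A, C, and F. That is 3 neighbors, so the degree of G is 3.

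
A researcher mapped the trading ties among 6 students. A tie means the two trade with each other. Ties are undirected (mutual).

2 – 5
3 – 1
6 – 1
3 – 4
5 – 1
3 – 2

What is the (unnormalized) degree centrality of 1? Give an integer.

3

1 is directly tied to 3, 5, and 6. That is 3 neighbors, so the degree of 1 is 3.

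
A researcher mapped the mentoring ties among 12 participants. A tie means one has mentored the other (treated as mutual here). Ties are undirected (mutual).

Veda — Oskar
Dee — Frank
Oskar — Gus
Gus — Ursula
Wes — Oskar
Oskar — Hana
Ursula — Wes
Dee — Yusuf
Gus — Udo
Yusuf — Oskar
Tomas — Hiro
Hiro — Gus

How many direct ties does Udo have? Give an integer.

Udo is directly tied to Gus. That is 1 neighbor, so the degree of Udo is 1.

1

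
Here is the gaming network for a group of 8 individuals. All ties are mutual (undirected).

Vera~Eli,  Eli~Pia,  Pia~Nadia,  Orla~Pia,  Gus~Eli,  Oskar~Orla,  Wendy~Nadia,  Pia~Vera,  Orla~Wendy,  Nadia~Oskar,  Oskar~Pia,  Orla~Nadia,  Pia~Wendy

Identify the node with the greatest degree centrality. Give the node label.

Pia

Degrees — Eli:3, Gus:1, Nadia:4, Orla:4, Oskar:3, Pia:6, Vera:2, Wendy:3.
The maximum is 6, attained only by Pia.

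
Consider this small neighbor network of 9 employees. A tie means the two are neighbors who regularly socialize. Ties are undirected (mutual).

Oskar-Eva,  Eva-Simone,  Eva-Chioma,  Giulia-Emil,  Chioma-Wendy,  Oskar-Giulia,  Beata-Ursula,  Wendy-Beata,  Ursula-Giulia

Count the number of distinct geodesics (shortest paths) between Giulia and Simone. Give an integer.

The shortest distance is 3, and the only length-3 path is Giulia–Oskar–Eva–Simone. So there is exactly 1 shortest path.

1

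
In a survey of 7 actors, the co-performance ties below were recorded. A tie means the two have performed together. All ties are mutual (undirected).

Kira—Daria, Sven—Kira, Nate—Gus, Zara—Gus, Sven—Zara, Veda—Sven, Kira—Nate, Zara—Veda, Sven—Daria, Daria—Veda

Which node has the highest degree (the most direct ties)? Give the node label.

Degrees — Daria:3, Gus:2, Kira:3, Nate:2, Sven:4, Veda:3, Zara:3.
The maximum is 4, attained only by Sven.

Sven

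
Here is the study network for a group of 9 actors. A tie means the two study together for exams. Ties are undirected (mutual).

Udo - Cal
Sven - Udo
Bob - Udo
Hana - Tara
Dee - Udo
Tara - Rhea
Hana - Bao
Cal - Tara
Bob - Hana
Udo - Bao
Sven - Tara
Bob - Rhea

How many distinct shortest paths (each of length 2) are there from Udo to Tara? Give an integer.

2

The shortest distance is 2. The length-2 paths are: Udo–Sven–Tara; Udo–Cal–Tara.
That gives 2 distinct shortest paths.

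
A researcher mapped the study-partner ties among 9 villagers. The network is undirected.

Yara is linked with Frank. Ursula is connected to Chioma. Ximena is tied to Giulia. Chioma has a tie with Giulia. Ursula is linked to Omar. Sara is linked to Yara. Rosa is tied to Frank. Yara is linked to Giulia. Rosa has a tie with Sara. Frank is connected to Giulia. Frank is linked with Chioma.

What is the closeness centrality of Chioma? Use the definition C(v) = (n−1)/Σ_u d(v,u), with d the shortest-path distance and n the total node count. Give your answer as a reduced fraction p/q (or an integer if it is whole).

Distances from Chioma: Frank:1, Giulia:1, Omar:2, Rosa:2, Sara:3, Ursula:1, Ximena:2, Yara:2. Sum = 14.
n = 9, so closeness = 8/14 = 4/7.

4/7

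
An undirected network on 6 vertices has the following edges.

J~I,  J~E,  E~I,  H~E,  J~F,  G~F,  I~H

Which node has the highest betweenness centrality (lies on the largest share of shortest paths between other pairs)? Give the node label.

Unnormalized betweenness of each node: E:3/2, F:4, G:0, H:0, I:3/2, J:6.
J has the largest value, 6, making it the main broker — the node through which the most shortest paths run.

J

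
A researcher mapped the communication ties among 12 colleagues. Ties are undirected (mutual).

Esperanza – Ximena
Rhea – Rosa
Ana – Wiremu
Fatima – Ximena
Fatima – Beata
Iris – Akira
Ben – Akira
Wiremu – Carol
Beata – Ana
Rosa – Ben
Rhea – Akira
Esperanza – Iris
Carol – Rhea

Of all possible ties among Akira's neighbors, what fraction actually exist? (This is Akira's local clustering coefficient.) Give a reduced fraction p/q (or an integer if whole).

0

Akira's neighbors: Ben, Iris, and Rhea (k = 3).
Possible neighbor pairs: C(3,2) = 3. Edges among them: none → e = 0.
Clustering(Akira) = 0/3 = 0.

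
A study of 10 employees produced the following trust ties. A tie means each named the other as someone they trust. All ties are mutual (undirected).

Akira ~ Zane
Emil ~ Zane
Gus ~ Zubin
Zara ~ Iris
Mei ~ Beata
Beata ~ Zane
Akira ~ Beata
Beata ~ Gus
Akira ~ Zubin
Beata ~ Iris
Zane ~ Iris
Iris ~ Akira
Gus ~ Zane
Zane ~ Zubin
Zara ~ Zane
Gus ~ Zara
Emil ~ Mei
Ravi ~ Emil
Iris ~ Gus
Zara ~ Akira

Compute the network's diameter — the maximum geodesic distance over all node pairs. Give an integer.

3

Eccentricity of each node (its greatest distance to any other): Akira:3, Beata:3, Emil:2, Gus:3, Iris:3, Mei:3, Ravi:3, Zane:2, Zara:3, Zubin:3.
The maximum eccentricity is 3, realized for instance by the pair Mei–Zara via Mei – Beata – Iris – Zara. So the diameter is 3.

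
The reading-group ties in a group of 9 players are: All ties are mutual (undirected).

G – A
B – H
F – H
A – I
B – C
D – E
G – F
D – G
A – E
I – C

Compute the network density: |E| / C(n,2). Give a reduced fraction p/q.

There are 10 edges and 9 nodes, so the maximum possible is C(9,2) = 36.
Density = 10/36 = 5/18.

5/18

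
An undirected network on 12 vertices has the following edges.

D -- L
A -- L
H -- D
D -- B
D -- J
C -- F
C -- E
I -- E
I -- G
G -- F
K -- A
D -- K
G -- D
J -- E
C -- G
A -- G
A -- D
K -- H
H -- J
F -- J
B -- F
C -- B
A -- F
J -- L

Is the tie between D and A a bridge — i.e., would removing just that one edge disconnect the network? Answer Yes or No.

No

Even without that edge, D still reaches A via D – L – A, so the network stays connected. Not a bridge.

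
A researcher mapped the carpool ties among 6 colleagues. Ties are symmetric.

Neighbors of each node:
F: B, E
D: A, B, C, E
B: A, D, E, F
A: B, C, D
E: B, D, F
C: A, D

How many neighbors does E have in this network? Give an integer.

E is directly tied to B, D, and F. That is 3 neighbors, so the degree of E is 3.

3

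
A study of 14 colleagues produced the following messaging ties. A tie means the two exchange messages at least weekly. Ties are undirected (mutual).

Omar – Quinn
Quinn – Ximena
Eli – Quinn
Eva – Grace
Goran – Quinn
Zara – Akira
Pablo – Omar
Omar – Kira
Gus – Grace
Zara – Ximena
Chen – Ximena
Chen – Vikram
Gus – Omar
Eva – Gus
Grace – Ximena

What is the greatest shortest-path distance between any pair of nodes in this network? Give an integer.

Eccentricity of each node (its greatest distance to any other): Akira:5, Chen:4, Eli:4, Eva:4, Goran:4, Grace:3, Gus:4, Kira:5, Omar:4, Pablo:5, Quinn:3, Vikram:5, Ximena:3, Zara:4.
The maximum eccentricity is 5, realized for instance by the pair Pablo–Akira via Pablo – Omar – Quinn – Ximena – Zara – Akira. So the diameter is 5.

5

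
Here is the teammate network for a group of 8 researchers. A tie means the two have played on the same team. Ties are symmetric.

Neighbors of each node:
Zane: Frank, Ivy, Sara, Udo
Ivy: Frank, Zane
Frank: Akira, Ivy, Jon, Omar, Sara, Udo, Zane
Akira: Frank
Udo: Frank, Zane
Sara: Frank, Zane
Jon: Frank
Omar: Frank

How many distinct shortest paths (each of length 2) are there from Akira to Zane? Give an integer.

The shortest distance is 2, and the only length-2 path is Akira–Frank–Zane. So there is exactly 1 shortest path.

1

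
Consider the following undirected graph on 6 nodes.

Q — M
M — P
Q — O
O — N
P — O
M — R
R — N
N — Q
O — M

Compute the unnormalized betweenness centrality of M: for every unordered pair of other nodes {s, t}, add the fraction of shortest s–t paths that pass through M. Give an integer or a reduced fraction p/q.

5/2

Pairs whose geodesics pass through M — O–R: 1/2; Q–P: 1/2; Q–R: 1/2; P–R: 1.
All other pairs contribute 0.
Summing the contributions gives betweenness(M) = 5/2.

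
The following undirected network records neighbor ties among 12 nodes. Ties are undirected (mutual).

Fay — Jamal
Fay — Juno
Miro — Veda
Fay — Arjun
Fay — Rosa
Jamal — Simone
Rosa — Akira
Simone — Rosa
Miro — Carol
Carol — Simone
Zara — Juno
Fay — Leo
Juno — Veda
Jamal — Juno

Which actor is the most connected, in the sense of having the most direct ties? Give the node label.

Fay

Degrees — Akira:1, Arjun:1, Carol:2, Fay:5, Jamal:3, Juno:4, Leo:1, Miro:2, Rosa:3, Simone:3, Veda:2, Zara:1.
The maximum is 5, attained only by Fay.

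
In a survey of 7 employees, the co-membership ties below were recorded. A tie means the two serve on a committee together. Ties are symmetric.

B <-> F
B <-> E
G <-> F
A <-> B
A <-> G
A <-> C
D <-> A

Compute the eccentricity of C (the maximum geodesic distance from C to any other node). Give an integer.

Distances from C: A:1, B:2, D:2, E:3, F:3, G:2.
The largest is 3 (to F and E), so the eccentricity of C is 3.

3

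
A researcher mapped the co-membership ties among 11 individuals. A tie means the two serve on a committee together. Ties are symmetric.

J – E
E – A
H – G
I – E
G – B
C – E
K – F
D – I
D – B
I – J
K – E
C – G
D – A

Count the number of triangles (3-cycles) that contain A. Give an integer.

0

A's neighbors are D and E, but none of them are tied to each other, so no triangle contains A.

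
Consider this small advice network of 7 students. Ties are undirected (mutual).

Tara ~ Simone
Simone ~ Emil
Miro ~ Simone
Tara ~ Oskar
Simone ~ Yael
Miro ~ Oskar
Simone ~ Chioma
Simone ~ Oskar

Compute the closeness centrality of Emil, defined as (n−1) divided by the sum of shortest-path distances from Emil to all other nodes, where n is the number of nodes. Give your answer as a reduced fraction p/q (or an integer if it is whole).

Distances from Emil: Chioma:2, Miro:2, Oskar:2, Simone:1, Tara:2, Yael:2. Sum = 11.
n = 7, so closeness = 6/11.

6/11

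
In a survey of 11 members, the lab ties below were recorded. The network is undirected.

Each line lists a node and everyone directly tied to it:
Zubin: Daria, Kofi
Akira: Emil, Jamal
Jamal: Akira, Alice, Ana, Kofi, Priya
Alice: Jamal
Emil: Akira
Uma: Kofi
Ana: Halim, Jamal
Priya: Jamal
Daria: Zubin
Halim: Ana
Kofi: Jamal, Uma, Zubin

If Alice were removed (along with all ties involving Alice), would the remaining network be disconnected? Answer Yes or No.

Even without Alice, every remaining node can still reach every other (the residual graph is connected), so Alice is not a cut vertex.

No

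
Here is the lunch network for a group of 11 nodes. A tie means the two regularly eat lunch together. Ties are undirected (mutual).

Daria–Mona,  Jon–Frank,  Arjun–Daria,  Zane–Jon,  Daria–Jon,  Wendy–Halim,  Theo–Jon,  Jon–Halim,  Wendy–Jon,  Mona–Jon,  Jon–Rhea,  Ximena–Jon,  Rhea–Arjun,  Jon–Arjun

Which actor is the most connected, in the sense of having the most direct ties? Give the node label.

Degrees — Arjun:3, Daria:3, Frank:1, Halim:2, Jon:10, Mona:2, Rhea:2, Theo:1, Wendy:2, Ximena:1, Zane:1.
The maximum is 10, attained only by Jon.

Jon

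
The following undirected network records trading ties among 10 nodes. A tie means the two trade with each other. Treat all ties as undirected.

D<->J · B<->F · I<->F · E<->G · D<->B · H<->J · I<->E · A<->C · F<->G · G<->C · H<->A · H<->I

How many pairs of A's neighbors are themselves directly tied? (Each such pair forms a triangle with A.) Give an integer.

A's neighbors are C and H, but none of them are tied to each other, so no triangle contains A.

0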